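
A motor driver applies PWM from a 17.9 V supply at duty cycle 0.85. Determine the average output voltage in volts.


V_avg = V_supply * D = 17.9*0.85 = 15.2150

15.2150 V


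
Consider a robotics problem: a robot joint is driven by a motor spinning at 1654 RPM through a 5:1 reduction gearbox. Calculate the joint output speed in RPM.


omega_joint = omega_motor / N = 1654 / 5 = 330.8000

330.8000 RPM


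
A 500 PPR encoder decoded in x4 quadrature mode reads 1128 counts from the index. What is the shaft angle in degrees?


angle = counts * 360 / (PPR*4) = 1128 * 360 / 2000 = 203.0400

203.0400 degrees


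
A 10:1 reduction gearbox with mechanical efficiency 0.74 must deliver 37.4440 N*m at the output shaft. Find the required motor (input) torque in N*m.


tau_in = tau_out / (N * eta) = 37.4440 / (10 * 0.74) = 5.0600

5.0600 N*m


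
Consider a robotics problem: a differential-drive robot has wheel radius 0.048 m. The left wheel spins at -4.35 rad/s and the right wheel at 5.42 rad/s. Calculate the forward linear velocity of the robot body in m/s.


v = r*(wR + wL)/2 = 0.048*(5.42 + -4.35)/2 = 0.0257

0.0257 m/s


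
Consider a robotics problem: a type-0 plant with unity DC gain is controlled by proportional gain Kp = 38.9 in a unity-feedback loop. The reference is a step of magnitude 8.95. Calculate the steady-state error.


e_ss = R/(1 + Kp) = 8.95/(1 + 38.9) = 8.95/39.9000 = 0.2243

0.2243


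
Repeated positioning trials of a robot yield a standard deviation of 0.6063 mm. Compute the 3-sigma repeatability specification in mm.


repeatability = 3*sigma = 3*0.6063 = 1.8189

1.8189 mm


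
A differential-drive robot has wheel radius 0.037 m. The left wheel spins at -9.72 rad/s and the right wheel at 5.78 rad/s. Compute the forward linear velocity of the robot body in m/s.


v = r*(wR + wL)/2 = 0.037*(5.78 + -9.72)/2 = -0.0729

-0.0729 m/s


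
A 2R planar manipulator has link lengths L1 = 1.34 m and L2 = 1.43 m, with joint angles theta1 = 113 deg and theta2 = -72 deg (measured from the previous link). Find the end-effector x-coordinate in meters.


x = L1*cos(th1) + L2*cos(th1+th2) = 1.34*cos(113 deg) + 1.43*cos(41 deg) = 0.5557

0.5557 m


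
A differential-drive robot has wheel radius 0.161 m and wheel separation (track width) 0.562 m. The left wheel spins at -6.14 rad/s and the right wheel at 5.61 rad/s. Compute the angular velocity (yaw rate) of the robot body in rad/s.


omega = r*(wR - wL)/L = 0.161*(5.61 - (-6.14))/0.562 = 3.3661

3.3661 rad/s


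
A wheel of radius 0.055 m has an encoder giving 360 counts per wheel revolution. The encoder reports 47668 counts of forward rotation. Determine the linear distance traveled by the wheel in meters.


revs = 47668/360 = 132.411111
d = revs * 2*pi*r = 132.411111 * 2*pi*0.055 = 45.7580

45.7580 m


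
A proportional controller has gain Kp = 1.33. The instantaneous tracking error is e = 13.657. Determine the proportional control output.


u_P = Kp * e = 1.33 * 13.657 = 18.1638

18.1638


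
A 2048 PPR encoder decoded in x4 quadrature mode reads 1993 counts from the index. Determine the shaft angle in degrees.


angle = counts * 360 / (PPR*4) = 1993 * 360 / 8192 = 87.5830

87.5830 degrees


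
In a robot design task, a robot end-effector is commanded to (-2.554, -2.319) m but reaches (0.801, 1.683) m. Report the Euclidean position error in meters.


dx = 0.801 - (-2.554) = 3.3550, dy = 1.683 - (-2.319) = 4.0020
err = sqrt(11.256025 + 16.016004) = 5.2223

5.2223 m


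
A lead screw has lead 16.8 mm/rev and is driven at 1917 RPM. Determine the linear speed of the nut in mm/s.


v = lead * (RPM/60) = 16.8*1917/60 = 536.7600

536.7600 mm/s


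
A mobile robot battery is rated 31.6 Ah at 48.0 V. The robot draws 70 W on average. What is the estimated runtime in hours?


E = 31.6*48.0 = 1516.8000 Wh
t = E/P = 1516.8000/70 = 21.6686

21.6686 hours


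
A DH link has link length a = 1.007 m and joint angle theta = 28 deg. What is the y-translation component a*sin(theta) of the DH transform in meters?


a*sin(theta) = 1.007*sin(28 deg) = 0.4728

0.4728 m


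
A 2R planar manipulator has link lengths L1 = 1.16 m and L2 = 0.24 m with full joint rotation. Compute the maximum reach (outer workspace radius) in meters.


r_max = L1 + L2 = 1.16 + 0.24 = 1.4000

1.4000 m


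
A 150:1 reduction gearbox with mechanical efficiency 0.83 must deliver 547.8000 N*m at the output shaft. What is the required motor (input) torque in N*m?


tau_in = tau_out / (N * eta) = 547.8000 / (150 * 0.83) = 4.4000

4.4000 N*m


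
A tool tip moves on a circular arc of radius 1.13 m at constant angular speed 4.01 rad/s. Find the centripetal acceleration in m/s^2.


a_c = omega^2 * r = 4.01^2 * 1.13 = 18.1705

18.1705 m/s^2


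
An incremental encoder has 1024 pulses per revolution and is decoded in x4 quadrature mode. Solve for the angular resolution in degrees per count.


resolution = 360 / (PPR * 4) = 360 / 4096 = 0.0879

0.0879 degrees


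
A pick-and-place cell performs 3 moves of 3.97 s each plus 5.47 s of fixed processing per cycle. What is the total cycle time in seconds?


T = 3*3.97 + 5.47 = 17.3800

17.3800 s


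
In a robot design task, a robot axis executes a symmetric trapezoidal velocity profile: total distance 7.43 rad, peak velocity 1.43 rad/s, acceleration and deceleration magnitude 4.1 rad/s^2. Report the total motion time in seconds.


t_acc = v/a = 1.43/4.1 = 0.348780 s
d_acc = v^2/(2a) = 0.249378 rad (each ramp)
d_cruise = 7.43 - 2*0.249378 = 6.931244 rad
t_cruise = 6.931244/1.43 = 4.847024 s
t_total = 2*0.348780 + 4.847024 = 5.5446

5.5446 s


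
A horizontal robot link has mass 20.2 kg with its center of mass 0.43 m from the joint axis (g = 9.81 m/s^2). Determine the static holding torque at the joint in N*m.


tau = m*g*L = 20.2 * 9.81 * 0.43 = 85.2097

85.2097 N*m


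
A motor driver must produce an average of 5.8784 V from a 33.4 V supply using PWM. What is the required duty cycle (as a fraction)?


D = V_avg/V_supply = 5.8784/33.4 = 0.1760

0.1760


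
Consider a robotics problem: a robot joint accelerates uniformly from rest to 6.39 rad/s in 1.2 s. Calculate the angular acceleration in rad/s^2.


alpha = delta_omega / t = 6.39 / 1.2 = 5.3250

5.3250 rad/s^2


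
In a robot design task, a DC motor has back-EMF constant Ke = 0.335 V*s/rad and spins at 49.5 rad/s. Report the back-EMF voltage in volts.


V_emf = Ke * omega = 0.335*49.5 = 16.5825

16.5825 V


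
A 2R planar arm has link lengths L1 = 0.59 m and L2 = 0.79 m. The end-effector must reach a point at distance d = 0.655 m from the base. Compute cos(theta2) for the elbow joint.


cos(th2) = (d^2 - L1^2 - L2^2)/(2*L1*L2) = (0.655^2 - 0.59^2 - 0.79^2)/(2*0.59*0.79) = -0.5827

-0.5827


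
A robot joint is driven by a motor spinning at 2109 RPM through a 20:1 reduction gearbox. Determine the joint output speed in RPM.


omega_joint = omega_motor / N = 2109 / 20 = 105.4500

105.4500 RPM


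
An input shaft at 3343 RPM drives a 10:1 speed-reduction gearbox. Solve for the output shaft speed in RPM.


omega_out = omega_in / N = 3343 / 10 = 334.3000

334.3000 RPM


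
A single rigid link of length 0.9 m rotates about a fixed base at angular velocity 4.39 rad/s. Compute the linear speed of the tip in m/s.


v = L*omega = 0.9 * 4.39 = 3.9510

3.9510 m/s


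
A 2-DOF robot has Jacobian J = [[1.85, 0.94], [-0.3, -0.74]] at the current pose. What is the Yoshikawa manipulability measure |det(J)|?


det(J) = 1.85*-0.74 - (0.94)*(-0.3) = -1.0870
|det(J)| = 1.0870

1.0870


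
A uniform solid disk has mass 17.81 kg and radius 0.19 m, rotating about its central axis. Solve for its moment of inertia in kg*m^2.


I = (1/2)*m*R^2 = 0.5*17.81*0.19^2 = 0.3215

0.3215 kg*m^2


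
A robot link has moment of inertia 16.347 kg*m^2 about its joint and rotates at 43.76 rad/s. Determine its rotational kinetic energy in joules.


KE = (1/2)*I*omega^2 = 0.5*16.347*43.76^2 = 15651.7425

15651.7425 J


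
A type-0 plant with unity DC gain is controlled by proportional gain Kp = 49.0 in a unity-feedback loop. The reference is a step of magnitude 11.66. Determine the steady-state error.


e_ss = R/(1 + Kp) = 11.66/(1 + 49.0) = 11.66/50.0000 = 0.2332

0.2332


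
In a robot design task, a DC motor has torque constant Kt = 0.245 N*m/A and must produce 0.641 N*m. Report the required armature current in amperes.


I = tau / Kt = 0.641/0.245 = 2.6163

2.6163 A


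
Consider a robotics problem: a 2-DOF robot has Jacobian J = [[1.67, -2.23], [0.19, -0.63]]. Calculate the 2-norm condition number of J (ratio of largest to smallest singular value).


JJ^T eigenvalues: trace(JJ^T) = 8.1948, det(JJ^T) = det(J)^2 = 0.39488656
s_max^2 = (8.1948 + sqrt(65.57520080))/2 = 8.14632581
s_min^2 = (8.1948 - sqrt(65.57520080))/2 = 0.04847419
kappa = s_max/s_min = sqrt(8.14632581/0.04847419) = 12.9636

12.9636


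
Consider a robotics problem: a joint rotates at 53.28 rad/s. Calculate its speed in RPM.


RPM = 53.28 * 60/(2*pi) = 508.7865

508.7865 RPM


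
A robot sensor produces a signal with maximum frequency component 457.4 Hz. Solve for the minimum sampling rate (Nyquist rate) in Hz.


f_s,min = 2*f_max = 2*457.4 = 914.8000

914.8000 Hz


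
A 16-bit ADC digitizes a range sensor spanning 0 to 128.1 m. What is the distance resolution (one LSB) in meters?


res = range / 2^n = 128.1/2^16 = 128.1/65536 = 0.0020

0.0020 m


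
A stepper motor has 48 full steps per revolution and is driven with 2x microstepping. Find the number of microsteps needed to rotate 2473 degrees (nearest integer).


step_size = 360/(48*2) = 360/96 = 3.750000 deg
n = 2473/(360/96) = 2473*96/360 = 659.4667 -> 659

659 steps


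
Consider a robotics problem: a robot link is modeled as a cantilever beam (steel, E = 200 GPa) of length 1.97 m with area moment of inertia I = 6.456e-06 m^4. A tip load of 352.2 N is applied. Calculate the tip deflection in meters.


delta = F*L^3/(3*E*I) = 352.2*1.97^3/(3*2.000e+11*6.456e-06)
      = 2692.7003706/3873600 = 6.9514e-04

6.9514e-04 m


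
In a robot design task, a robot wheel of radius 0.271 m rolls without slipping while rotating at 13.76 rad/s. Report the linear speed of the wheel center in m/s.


v = omega * r = 13.76 * 0.271 = 3.7290

3.7290 m/s


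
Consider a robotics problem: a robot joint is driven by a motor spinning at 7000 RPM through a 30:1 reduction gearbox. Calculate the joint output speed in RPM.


omega_joint = omega_motor / N = 7000 / 30 = 233.3333

233.3333 RPM


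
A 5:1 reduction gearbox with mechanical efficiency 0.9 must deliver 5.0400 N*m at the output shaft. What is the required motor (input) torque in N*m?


tau_in = tau_out / (N * eta) = 5.0400 / (5 * 0.9) = 1.1200

1.1200 N*m


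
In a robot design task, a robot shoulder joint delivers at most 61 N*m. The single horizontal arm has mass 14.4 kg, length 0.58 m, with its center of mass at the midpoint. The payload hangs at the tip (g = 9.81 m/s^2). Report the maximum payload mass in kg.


tau_arm = m_arm*g*(L/2) = 14.4*9.81*0.58/2 = 40.9666 N*m
tau_payload = tau_max - tau_arm = 61 - 40.9666 = 20.0334
m_payload = tau_payload / (g*L) = 20.0334 / (9.81*0.58) = 3.5209

3.5209 kg


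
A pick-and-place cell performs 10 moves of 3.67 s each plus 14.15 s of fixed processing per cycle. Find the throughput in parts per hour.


T_cycle = 10*3.67 + 14.15 = 50.8500 s
rate = 3600/T = 70.7965

70.7965 parts/hour


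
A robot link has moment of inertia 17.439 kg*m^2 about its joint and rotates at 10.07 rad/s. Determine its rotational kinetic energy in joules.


KE = (1/2)*I*omega^2 = 0.5*17.439*10.07^2 = 884.2000

884.2000 J


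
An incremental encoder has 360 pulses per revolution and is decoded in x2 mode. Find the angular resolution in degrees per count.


resolution = 360 / (PPR * 2) = 360 / 720 = 0.5000

0.5000 degrees


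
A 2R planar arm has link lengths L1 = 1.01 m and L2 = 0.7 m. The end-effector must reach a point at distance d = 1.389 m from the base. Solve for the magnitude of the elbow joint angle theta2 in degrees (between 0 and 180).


cos(th2) = (d^2 - L1^2 - L2^2)/(2*L1*L2) = (1.389^2 - 1.01^2 - 0.7^2)/(2*1.01*0.7) = 0.29647878
th2 = acos(0.29647878) = 72.7538 deg

72.7538 degrees


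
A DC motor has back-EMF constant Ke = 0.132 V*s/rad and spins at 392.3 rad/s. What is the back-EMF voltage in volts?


V_emf = Ke * omega = 0.132*392.3 = 51.7836

51.7836 V


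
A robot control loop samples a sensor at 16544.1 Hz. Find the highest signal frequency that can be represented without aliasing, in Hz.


f_max = f_s/2 = 16544.1/2 = 8272.0500

8272.0500 Hz


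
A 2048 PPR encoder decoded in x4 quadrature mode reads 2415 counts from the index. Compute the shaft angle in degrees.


angle = counts * 360 / (PPR*4) = 2415 * 360 / 8192 = 106.1279

106.1279 degrees


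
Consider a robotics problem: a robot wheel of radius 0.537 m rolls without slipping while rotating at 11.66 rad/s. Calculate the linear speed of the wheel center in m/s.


v = omega * r = 11.66 * 0.537 = 6.2614

6.2614 m/s


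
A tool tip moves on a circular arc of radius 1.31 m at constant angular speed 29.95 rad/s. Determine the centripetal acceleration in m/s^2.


a_c = omega^2 * r = 29.95^2 * 1.31 = 1175.0733

1175.0733 m/s^2


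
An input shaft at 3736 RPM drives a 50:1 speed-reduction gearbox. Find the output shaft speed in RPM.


omega_out = omega_in / N = 3736 / 50 = 74.7200

74.7200 RPM


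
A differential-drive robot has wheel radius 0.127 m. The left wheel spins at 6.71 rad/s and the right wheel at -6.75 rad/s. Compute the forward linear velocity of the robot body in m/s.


v = r*(wR + wL)/2 = 0.127*(-6.75 + 6.71)/2 = -0.0025

-0.0025 m/s


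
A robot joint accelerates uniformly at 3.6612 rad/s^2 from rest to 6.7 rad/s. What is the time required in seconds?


t = delta_omega / alpha = 6.7 / 3.6612 = 1.8300

1.8300 s


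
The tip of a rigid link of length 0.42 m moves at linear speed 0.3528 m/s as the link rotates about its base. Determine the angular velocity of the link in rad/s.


omega = v / L = 0.3528 / 0.42 = 0.8400

0.8400 rad/s


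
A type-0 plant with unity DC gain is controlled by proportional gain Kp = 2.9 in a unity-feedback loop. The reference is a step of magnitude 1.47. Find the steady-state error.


e_ss = R/(1 + Kp) = 1.47/(1 + 2.9) = 1.47/3.9000 = 0.3769

0.3769


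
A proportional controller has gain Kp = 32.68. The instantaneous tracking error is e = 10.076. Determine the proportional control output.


u_P = Kp * e = 32.68 * 10.076 = 329.2837

329.2837


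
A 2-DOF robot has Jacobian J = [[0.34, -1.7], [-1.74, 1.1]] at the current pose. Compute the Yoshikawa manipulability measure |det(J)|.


det(J) = 0.34*1.1 - (-1.7)*(-1.74) = -2.5840
|det(J)| = 2.5840

2.5840


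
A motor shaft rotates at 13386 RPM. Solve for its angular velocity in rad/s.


omega = 13386 * 2*pi/60 = 1401.7786

1401.7786 rad/s


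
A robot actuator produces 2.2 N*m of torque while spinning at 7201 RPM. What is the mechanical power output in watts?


omega = 7201 * 2*pi/60 = 754.086957 rad/s
P = tau * omega = 2.2 * 754.086957 = 1658.9913

1658.9913 W


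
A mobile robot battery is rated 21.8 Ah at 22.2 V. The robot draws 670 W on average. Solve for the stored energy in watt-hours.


E = capacity * V = 21.8*22.2 = 483.9600

483.9600 Wh


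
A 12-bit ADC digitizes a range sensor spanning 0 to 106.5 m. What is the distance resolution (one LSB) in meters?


res = range / 2^n = 106.5/2^12 = 106.5/4096 = 0.0260

0.0260 m


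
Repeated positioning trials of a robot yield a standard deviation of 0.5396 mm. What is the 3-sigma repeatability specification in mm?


repeatability = 3*sigma = 3*0.5396 = 1.6188

1.6188 mm


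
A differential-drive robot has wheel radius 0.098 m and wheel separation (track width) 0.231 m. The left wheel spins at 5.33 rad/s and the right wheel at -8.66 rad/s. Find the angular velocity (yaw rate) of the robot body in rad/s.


omega = r*(wR - wL)/L = 0.098*(-8.66 - (5.33))/0.231 = -5.9352

-5.9352 rad/s


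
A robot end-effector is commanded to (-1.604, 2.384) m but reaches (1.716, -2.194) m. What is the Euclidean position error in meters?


dx = 1.716 - (-1.604) = 3.3200, dy = -2.194 - (2.384) = -4.5780
err = sqrt(11.022400 + 20.958084) = 5.6551

5.6551 m


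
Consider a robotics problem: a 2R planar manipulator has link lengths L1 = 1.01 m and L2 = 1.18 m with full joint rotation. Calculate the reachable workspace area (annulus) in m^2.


r_max = L1 + L2 = 2.1900, r_min = |L1 - L2| = 0.1700
A = pi*(r_max^2 - r_min^2) = pi*(4.7961 - 0.0289) = 14.9766

14.9766 m^2


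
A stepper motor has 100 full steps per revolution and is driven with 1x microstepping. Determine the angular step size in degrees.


step = 360/(100*1) = 360/100 = 3.6000

3.6000 degrees


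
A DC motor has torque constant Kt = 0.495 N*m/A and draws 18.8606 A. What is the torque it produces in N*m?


tau = Kt * I = 0.495*18.8606 = 9.3360

9.3360 N*m


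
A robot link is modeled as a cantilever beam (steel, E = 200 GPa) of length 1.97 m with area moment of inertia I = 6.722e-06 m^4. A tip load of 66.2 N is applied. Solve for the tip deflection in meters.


delta = F*L^3/(3*E*I) = 66.2*1.97^3/(3*2.000e+11*6.722e-06)
      = 506.1236926/4033200 = 1.2549e-04

1.2549e-04 m


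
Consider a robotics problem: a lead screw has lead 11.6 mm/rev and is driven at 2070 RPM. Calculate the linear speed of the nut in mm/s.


v = lead * (RPM/60) = 11.6*2070/60 = 400.2000

400.2000 mm/s


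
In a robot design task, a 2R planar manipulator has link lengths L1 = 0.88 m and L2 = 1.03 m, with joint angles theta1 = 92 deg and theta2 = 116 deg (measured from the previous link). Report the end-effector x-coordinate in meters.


x = L1*cos(th1) + L2*cos(th1+th2) = 0.88*cos(92 deg) + 1.03*cos(208 deg) = -0.9401

-0.9401 m


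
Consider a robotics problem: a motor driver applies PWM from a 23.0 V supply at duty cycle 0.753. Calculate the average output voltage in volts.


V_avg = V_supply * D = 23.0*0.753 = 17.3190

17.3190 V


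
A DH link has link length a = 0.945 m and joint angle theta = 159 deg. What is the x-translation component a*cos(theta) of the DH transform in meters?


a*cos(theta) = 0.945*cos(159 deg) = -0.8822

-0.8822 m


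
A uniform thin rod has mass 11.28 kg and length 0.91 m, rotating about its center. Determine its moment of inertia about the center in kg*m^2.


I = (1/12)*m*L^2 = (1/12)*11.28*0.91^2 = 0.7784

0.7784 kg*m^2


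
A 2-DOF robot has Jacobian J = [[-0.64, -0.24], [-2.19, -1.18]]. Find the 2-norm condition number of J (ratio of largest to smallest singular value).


JJ^T eigenvalues: trace(JJ^T) = 6.6557, det(JJ^T) = det(J)^2 = 0.05271616
s_max^2 = (6.6557 + sqrt(44.08747785))/2 = 6.64777010
s_min^2 = (6.6557 - sqrt(44.08747785))/2 = 0.00792990
kappa = s_max/s_min = sqrt(6.64777010/0.00792990) = 28.9537

28.9537


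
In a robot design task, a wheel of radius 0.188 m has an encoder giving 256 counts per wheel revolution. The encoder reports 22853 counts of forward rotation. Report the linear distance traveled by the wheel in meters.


revs = 22853/256 = 89.269531
d = revs * 2*pi*r = 89.269531 * 2*pi*0.188 = 105.4486

105.4486 m


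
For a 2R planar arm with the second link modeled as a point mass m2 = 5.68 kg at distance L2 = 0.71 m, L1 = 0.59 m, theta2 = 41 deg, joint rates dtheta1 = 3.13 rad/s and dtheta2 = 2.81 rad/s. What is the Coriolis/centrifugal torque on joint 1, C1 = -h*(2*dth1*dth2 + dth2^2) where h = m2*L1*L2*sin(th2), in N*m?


h = m2*L1*L2*sin(th2) = 5.68*0.59*0.71*sin(41 deg) = 1.560995
C1 = -h*(2*3.13*2.81 + 2.81^2) = -1.560995*25.4867 = -39.7846

-39.7846 N*m


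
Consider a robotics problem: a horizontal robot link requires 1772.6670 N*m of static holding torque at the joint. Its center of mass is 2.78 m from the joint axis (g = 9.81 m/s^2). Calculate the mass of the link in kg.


m = tau / (g*L) = 1772.6670 / (9.81 * 2.78) = 65.0000

65.0000 kg


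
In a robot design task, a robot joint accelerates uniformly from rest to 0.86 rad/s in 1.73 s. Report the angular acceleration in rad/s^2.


alpha = delta_omega / t = 0.86 / 1.73 = 0.4971

0.4971 rad/s^2


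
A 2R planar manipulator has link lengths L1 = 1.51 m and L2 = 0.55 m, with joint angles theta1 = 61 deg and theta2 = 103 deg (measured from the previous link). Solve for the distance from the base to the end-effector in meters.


x = L1*cos(th1) + L2*cos(th1+th2) = 0.203369
y = L1*sin(th1) + L2*sin(th1+th2) = 1.472276
d = sqrt(x^2 + y^2) = sqrt(0.041359 + 2.167597) = 1.4863

1.4863 m


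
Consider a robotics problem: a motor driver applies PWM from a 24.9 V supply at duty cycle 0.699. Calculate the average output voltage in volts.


V_avg = V_supply * D = 24.9*0.699 = 17.4051

17.4051 V


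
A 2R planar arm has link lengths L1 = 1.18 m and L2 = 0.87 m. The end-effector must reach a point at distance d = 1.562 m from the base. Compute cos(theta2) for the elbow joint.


cos(th2) = (d^2 - L1^2 - L2^2)/(2*L1*L2) = (1.562^2 - 1.18^2 - 0.87^2)/(2*1.18*0.87) = 0.1415

0.1415


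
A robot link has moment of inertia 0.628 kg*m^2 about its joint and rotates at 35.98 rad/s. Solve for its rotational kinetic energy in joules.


KE = (1/2)*I*omega^2 = 0.5*0.628*35.98^2 = 406.4920

406.4920 J


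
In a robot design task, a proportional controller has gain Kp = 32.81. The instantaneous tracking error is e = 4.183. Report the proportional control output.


u_P = Kp * e = 32.81 * 4.183 = 137.2442

137.2442


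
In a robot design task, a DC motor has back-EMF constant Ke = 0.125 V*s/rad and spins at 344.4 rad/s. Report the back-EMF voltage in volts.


V_emf = Ke * omega = 0.125*344.4 = 43.0500

43.0500 V


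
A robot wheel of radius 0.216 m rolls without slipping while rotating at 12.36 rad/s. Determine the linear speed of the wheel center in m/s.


v = omega * r = 12.36 * 0.216 = 2.6698

2.6698 m/s


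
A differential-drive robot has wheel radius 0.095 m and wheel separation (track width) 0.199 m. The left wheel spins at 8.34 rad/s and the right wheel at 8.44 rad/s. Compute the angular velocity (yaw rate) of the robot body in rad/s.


omega = r*(wR - wL)/L = 0.095*(8.44 - (8.34))/0.199 = 0.0477

0.0477 rad/s


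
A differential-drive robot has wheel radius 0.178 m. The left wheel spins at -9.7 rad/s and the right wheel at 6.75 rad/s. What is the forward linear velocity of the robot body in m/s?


v = r*(wR + wL)/2 = 0.178*(6.75 + -9.7)/2 = -0.2625

-0.2625 m/s


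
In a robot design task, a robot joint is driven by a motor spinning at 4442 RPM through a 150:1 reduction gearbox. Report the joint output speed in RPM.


omega_joint = omega_motor / N = 4442 / 150 = 29.6133

29.6133 RPM


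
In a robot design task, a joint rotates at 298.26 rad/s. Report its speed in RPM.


RPM = 298.26 * 60/(2*pi) = 2848.1732

2848.1732 RPM


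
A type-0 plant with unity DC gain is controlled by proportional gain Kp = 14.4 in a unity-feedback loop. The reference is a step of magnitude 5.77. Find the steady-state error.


e_ss = R/(1 + Kp) = 5.77/(1 + 14.4) = 5.77/15.4000 = 0.3747

0.3747


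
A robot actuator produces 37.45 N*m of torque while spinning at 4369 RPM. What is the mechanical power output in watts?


omega = 4369 * 2*pi/60 = 457.520610 rad/s
P = tau * omega = 37.45 * 457.520610 = 17134.1468

17134.1468 W


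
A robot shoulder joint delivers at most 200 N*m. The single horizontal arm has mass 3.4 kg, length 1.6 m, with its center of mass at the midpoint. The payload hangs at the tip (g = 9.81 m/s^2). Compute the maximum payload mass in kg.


tau_arm = m_arm*g*(L/2) = 3.4*9.81*1.6/2 = 26.6832 N*m
tau_payload = tau_max - tau_arm = 200 - 26.6832 = 173.3168
m_payload = tau_payload / (g*L) = 173.3168 / (9.81*1.6) = 11.0421

11.0421 kg


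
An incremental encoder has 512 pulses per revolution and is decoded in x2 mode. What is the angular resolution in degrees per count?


resolution = 360 / (PPR * 2) = 360 / 1024 = 0.3516

0.3516 degrees


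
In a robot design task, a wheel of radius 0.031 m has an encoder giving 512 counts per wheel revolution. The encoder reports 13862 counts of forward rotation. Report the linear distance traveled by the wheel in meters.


revs = 13862/512 = 27.074219
d = revs * 2*pi*r = 27.074219 * 2*pi*0.031 = 5.2735

5.2735 m


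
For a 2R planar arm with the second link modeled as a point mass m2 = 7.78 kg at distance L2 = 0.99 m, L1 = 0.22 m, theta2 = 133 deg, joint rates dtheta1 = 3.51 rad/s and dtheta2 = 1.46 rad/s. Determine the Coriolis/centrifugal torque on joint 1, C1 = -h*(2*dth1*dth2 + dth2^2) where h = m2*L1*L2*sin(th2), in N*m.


h = m2*L1*L2*sin(th2) = 7.78*0.22*0.99*sin(133 deg) = 1.239267
C1 = -h*(2*3.51*1.46 + 1.46^2) = -1.239267*12.3808 = -15.3431

-15.3431 N*m


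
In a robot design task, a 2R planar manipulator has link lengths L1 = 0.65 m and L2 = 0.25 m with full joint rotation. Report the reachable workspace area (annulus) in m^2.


r_max = L1 + L2 = 0.9000, r_min = |L1 - L2| = 0.4000
A = pi*(r_max^2 - r_min^2) = pi*(0.8100 - 0.1600) = 2.0420

2.0420 m^2


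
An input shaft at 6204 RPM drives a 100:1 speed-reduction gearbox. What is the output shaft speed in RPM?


omega_out = omega_in / N = 6204 / 100 = 62.0400

62.0400 RPM


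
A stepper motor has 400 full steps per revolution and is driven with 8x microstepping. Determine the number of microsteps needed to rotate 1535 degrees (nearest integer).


step_size = 360/(400*8) = 360/3200 = 0.112500 deg
n = 1535/(360/3200) = 1535*3200/360 = 13644.4444 -> 13644

13644 steps


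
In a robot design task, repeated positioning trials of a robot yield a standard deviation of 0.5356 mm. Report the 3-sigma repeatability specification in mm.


repeatability = 3*sigma = 3*0.5356 = 1.6068

1.6068 mm


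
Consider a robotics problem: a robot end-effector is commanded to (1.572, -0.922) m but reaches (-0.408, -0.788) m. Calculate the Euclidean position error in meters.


dx = -0.408 - (1.572) = -1.9800, dy = -0.788 - (-0.922) = 0.1340
err = sqrt(3.920400 + 0.017956) = 1.9845

1.9845 m


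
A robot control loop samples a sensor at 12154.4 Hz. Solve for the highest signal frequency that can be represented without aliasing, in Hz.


f_max = f_s/2 = 12154.4/2 = 6077.2000

6077.2000 Hz


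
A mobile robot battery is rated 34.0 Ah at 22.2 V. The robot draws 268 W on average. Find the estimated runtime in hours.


E = 34.0*22.2 = 754.8000 Wh
t = E/P = 754.8000/268 = 2.8164

2.8164 hours


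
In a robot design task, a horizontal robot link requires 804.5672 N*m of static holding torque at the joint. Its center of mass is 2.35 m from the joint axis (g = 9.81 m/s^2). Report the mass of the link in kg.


m = tau / (g*L) = 804.5672 / (9.81 * 2.35) = 34.9000

34.9000 kg


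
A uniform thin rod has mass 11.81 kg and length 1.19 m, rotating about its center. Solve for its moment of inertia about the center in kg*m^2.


I = (1/12)*m*L^2 = (1/12)*11.81*1.19^2 = 1.3937

1.3937 kg*m^2


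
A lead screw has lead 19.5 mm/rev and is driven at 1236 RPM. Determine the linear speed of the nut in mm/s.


v = lead * (RPM/60) = 19.5*1236/60 = 401.7000

401.7000 mm/s


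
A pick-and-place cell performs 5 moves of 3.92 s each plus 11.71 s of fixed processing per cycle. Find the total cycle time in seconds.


T = 5*3.92 + 11.71 = 31.3100

31.3100 s


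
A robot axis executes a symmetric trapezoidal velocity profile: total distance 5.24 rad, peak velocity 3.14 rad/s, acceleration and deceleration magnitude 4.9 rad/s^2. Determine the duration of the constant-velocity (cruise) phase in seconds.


t_acc = v/a = 0.640816 s, d_acc = v^2/(2a) = 1.006082 rad each
d_cruise = 5.24 - 2*1.006082 = 3.227836 rad
t_cruise = d_cruise/v = 3.227836/3.14 = 1.0280

1.0280 s


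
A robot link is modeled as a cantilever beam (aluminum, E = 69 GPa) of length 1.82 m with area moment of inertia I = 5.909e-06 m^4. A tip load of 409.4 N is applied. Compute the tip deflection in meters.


delta = F*L^3/(3*E*I) = 409.4*1.82^3/(3*6.900e+10*5.909e-06)
      = 2468.0957392/1223163 = 0.0020

0.0020 m


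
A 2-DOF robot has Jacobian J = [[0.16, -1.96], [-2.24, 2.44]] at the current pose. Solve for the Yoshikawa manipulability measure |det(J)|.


det(J) = 0.16*2.44 - (-1.96)*(-2.24) = -4.0000
|det(J)| = 4.0000

4.0000


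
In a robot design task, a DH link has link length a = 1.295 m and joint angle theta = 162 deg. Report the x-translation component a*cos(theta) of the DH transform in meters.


a*cos(theta) = 1.295*cos(162 deg) = -1.2316

-1.2316 m


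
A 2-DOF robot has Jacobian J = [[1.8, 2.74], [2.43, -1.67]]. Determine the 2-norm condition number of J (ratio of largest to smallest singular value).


JJ^T eigenvalues: trace(JJ^T) = 19.4414, det(JJ^T) = det(J)^2 = 93.39676164
s_max^2 = (19.4414 + sqrt(4.38098740))/2 = 10.76724042
s_min^2 = (19.4414 - sqrt(4.38098740))/2 = 8.67415958
kappa = s_max/s_min = sqrt(10.76724042/8.67415958) = 1.1141

1.1141


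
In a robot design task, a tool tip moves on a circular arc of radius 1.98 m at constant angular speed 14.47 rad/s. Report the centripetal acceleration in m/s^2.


a_c = omega^2 * r = 14.47^2 * 1.98 = 414.5742

414.5742 m/s^2


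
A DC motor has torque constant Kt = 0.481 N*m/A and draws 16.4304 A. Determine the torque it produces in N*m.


tau = Kt * I = 0.481*16.4304 = 7.9030

7.9030 N*m


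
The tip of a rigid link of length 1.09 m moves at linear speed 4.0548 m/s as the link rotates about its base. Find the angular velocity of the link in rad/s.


omega = v / L = 4.0548 / 1.09 = 3.7200

3.7200 rad/s


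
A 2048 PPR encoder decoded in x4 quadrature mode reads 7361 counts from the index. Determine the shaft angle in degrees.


angle = counts * 360 / (PPR*4) = 7361 * 360 / 8192 = 323.4814

323.4814 degrees


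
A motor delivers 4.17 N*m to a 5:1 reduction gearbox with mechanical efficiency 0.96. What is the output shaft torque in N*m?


tau_out = tau_in * N * eta = 4.17 * 5 * 0.96 = 20.0160

20.0160 N*m


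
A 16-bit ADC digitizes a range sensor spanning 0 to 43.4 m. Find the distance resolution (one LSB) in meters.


res = range / 2^n = 43.4/2^16 = 43.4/65536 = 6.6223e-04

6.6223e-04 m


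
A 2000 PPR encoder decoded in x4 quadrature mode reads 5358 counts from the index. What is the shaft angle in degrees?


angle = counts * 360 / (PPR*4) = 5358 * 360 / 8000 = 241.1100

241.1100 degrees


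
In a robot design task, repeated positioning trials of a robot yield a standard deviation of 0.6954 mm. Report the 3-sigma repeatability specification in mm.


repeatability = 3*sigma = 3*0.6954 = 2.0862

2.0862 mm


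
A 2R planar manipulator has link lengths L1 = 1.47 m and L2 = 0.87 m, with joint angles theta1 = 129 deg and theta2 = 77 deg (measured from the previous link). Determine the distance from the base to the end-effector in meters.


x = L1*cos(th1) + L2*cos(th1+th2) = -1.707052
y = L1*sin(th1) + L2*sin(th1+th2) = 0.761022
d = sqrt(x^2 + y^2) = sqrt(2.914027 + 0.579154) = 1.8690

1.8690 m


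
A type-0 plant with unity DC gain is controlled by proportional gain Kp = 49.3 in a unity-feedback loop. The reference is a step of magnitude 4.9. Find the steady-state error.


e_ss = R/(1 + Kp) = 4.9/(1 + 49.3) = 4.9/50.3000 = 0.0974

0.0974


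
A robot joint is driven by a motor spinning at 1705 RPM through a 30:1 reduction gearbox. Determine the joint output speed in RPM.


omega_joint = omega_motor / N = 1705 / 30 = 56.8333

56.8333 RPM


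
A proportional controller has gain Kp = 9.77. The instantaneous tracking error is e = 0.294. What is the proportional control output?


u_P = Kp * e = 9.77 * 0.294 = 2.8724

2.8724


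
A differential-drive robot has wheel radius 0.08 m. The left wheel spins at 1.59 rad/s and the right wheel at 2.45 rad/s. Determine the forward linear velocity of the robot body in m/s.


v = r*(wR + wL)/2 = 0.08*(2.45 + 1.59)/2 = 0.1616

0.1616 m/s


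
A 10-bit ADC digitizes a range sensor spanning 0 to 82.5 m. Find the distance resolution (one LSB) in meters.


res = range / 2^n = 82.5/2^10 = 82.5/1024 = 0.0806

0.0806 m


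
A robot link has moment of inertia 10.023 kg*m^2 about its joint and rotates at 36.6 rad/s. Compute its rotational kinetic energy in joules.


KE = (1/2)*I*omega^2 = 0.5*10.023*36.6^2 = 6713.2049

6713.2049 J


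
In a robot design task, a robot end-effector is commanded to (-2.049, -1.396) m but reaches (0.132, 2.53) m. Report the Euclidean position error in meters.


dx = 0.132 - (-2.049) = 2.1810, dy = 2.53 - (-1.396) = 3.9260
err = sqrt(4.756761 + 15.413476) = 4.4911

4.4911 m


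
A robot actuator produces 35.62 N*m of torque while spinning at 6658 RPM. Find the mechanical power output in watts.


omega = 6658 * 2*pi/60 = 697.224130 rad/s
P = tau * omega = 35.62 * 697.224130 = 24835.1235

24835.1235 W


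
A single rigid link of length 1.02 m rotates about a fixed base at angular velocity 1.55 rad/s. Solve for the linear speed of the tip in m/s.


v = L*omega = 1.02 * 1.55 = 1.5810

1.5810 m/s


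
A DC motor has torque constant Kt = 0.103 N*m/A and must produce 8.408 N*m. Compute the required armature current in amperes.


I = tau / Kt = 8.408/0.103 = 81.6311

81.6311 A


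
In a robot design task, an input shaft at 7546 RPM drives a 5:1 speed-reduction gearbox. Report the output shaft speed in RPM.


omega_out = omega_in / N = 7546 / 5 = 1509.2000

1509.2000 RPM


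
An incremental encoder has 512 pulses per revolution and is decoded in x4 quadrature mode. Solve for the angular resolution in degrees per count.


resolution = 360 / (PPR * 4) = 360 / 2048 = 0.1758

0.1758 degrees


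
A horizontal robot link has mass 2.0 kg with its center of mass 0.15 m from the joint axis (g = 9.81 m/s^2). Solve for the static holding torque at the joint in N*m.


tau = m*g*L = 2.0 * 9.81 * 0.15 = 2.9430

2.9430 N*m


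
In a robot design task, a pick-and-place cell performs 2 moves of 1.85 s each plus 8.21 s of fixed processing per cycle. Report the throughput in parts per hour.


T_cycle = 2*1.85 + 8.21 = 11.9100 s
rate = 3600/T = 302.2670

302.2670 parts/hour


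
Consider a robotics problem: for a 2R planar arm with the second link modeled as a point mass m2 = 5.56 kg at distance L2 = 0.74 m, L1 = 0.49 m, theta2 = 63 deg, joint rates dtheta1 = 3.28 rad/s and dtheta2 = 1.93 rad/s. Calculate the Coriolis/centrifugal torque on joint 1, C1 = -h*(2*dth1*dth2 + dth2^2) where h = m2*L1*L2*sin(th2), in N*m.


h = m2*L1*L2*sin(th2) = 5.56*0.49*0.74*sin(63 deg) = 1.796319
C1 = -h*(2*3.28*1.93 + 1.93^2) = -1.796319*16.3857 = -29.4339

-29.4339 N*m


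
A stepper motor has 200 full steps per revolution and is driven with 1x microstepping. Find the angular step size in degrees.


step = 360/(200*1) = 360/200 = 1.8000

1.8000 degrees


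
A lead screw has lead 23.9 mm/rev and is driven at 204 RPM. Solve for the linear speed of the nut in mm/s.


v = lead * (RPM/60) = 23.9*204/60 = 81.2600

81.2600 mm/s


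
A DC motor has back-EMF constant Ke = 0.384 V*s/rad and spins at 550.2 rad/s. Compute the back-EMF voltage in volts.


V_emf = Ke * omega = 0.384*550.2 = 211.2768

211.2768 V


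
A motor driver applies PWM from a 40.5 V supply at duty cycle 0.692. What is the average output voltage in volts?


V_avg = V_supply * D = 40.5*0.692 = 28.0260

28.0260 V


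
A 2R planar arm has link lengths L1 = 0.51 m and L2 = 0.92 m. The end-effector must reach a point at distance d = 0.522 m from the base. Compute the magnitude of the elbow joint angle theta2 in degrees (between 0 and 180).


cos(th2) = (d^2 - L1^2 - L2^2)/(2*L1*L2) = (0.522^2 - 0.51^2 - 0.92^2)/(2*0.51*0.92) = -0.88876385
th2 = acos(-0.88876385) = 152.7183 deg

152.7183 degrees


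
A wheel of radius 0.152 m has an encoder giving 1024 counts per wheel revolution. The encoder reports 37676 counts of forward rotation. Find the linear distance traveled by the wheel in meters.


revs = 37676/1024 = 36.792969
d = revs * 2*pi*r = 36.792969 * 2*pi*0.152 = 35.1389

35.1389 m


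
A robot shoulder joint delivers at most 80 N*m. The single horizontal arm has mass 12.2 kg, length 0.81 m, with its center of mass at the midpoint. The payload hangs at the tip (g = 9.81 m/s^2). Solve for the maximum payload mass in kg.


tau_arm = m_arm*g*(L/2) = 12.2*9.81*0.81/2 = 48.4712 N*m
tau_payload = tau_max - tau_arm = 80 - 48.4712 = 31.5288
m_payload = tau_payload / (g*L) = 31.5288 / (9.81*0.81) = 3.9678

3.9678 kg


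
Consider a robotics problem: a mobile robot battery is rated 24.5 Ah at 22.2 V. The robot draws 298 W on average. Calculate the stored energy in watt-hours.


E = capacity * V = 24.5*22.2 = 543.9000

543.9000 Wh


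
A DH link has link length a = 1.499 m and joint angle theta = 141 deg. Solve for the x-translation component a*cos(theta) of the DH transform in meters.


a*cos(theta) = 1.499*cos(141 deg) = -1.1649

-1.1649 m


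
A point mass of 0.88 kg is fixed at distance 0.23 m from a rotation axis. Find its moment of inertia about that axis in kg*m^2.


I = m*r^2 = 0.88*0.23^2 = 0.0466

0.0466 kg*m^2


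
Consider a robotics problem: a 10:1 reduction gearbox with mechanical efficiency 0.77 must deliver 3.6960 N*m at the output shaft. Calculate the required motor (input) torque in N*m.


tau_in = tau_out / (N * eta) = 3.6960 / (10 * 0.77) = 0.4800

0.4800 N*m


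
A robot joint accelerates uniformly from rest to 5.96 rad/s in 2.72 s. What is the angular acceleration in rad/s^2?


alpha = delta_omega / t = 5.96 / 2.72 = 2.1912

2.1912 rad/s^2


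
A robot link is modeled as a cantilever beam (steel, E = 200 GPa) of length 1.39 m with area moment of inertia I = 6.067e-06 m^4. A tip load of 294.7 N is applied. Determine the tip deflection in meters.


delta = F*L^3/(3*E*I) = 294.7*1.39^3/(3*2.000e+11*6.067e-06)
      = 791.4519193/3640200 = 2.1742e-04

2.1742e-04 m


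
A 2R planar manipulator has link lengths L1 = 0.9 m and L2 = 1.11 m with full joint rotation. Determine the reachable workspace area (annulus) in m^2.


r_max = L1 + L2 = 2.0100, r_min = |L1 - L2| = 0.2100
A = pi*(r_max^2 - r_min^2) = pi*(4.0401 - 0.0441) = 12.5538

12.5538 m^2


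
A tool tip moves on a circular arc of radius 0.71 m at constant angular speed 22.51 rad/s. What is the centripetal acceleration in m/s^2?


a_c = omega^2 * r = 22.51^2 * 0.71 = 359.7571

359.7571 m/s^2


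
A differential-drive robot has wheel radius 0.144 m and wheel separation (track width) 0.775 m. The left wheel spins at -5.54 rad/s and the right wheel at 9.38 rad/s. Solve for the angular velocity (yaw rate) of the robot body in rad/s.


omega = r*(wR - wL)/L = 0.144*(9.38 - (-5.54))/0.775 = 2.7722

2.7722 rad/s


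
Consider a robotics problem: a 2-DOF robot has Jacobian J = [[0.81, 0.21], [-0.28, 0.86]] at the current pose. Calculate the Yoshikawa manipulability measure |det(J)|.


det(J) = 0.81*0.86 - (0.21)*(-0.28) = 0.7554
|det(J)| = 0.7554

0.7554


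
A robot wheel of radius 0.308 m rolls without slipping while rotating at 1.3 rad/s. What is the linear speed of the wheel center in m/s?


v = omega * r = 1.3 * 0.308 = 0.4004

0.4004 m/s


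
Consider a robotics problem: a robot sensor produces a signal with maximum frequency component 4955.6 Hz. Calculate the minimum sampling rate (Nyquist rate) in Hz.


f_s,min = 2*f_max = 2*4955.6 = 9911.2000

9911.2000 Hz
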